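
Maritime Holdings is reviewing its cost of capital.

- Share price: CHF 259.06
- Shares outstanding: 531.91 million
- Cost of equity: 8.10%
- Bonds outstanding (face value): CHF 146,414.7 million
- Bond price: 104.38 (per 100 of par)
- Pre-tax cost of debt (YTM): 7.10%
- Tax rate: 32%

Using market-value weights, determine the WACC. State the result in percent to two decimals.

Market value of equity E = 259.06 × 531.91m = 137796.6046m. Market value of debt D = 146414.7m × 104.38/100 = 152827.66386m.
Total capital V = 137796.6046 + 152827.66386 = 290624.26846.
Equity: weight = 137796.6046/290624.26846 = 0.4741; cost = 8.1%.
Bonds outstanding: weight = 152827.66386/290624.26846 = 0.5259; after-tax cost = 7.1% × (1 − 32%) = 4.8280%.
WACC = 0.4741 × 8.1000% + 0.5259 × 4.8280% = 6.3794%.

6.38%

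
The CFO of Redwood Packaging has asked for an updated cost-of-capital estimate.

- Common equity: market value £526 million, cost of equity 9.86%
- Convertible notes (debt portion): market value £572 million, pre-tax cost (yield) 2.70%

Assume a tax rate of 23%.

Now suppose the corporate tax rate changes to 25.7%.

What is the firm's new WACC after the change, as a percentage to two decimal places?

5.77%

After the change:
Total capital V = 526 + 572 = 1098.
Equity: weight = 526/1098 = 0.4791; cost = 9.86%.
Convertible notes (debt portion): weight = 572/1098 = 0.5209; after-tax cost = 2.7% × (1 − 25.7%) = 2.0061%.
WACC = 0.4791 × 9.8600% + 0.5209 × 2.0061% = 5.7685%.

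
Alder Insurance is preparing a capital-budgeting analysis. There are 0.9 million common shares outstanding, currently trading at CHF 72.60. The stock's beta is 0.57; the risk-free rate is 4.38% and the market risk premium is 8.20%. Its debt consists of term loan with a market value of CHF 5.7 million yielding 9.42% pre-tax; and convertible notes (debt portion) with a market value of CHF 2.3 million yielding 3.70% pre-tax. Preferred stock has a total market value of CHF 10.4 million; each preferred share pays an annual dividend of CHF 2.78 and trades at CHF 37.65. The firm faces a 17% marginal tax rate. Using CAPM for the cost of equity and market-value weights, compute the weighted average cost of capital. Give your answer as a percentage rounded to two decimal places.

Cost of equity via CAPM: Re = 4.38% + 0.57 × 8.2% = 9.0540%.
Cost of preferred: Rp = 2.78 / 37.65 = 7.3838%.
Market value of equity E = 72.6 × 0.9m = 65.34m.
Total capital V = 65.34 + 10.4 + 5.7 + 2.3 = 83.74.
Equity: weight = 65.34/83.74 = 0.7803; cost = 9.054%.
Preferred: weight = 10.4/83.74 = 0.1242; cost = 7.3838%.
Term loan: weight = 5.7/83.74 = 0.0681; after-tax cost = 9.42% × (1 − 17%) = 7.8186%.
Convertible notes (debt portion): weight = 2.3/83.74 = 0.0275; after-tax cost = 3.7% × (1 − 17%) = 3.0710%.
WACC = 0.7803 × 9.0540% + 0.1242 × 7.3838% + 0.0681 × 7.8186% + 0.0275 × 3.0710% = 8.5982%.

8.60%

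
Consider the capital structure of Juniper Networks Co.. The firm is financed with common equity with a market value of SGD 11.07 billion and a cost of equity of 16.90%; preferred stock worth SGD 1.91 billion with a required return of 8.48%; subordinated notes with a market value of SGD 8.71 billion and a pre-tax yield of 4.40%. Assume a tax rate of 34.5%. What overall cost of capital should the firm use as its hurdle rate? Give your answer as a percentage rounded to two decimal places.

Total capital V = 11.07 + 1.91 + 8.71 = 21.69.
Equity: weight = 11.07/21.69 = 0.5104; cost = 16.9%.
Preferred: weight = 1.91/21.69 = 0.0881; cost = 8.48%.
Subordinated notes: weight = 8.71/21.69 = 0.4016; after-tax cost = 4.4% × (1 − 34.5%) = 2.8820%.
WACC = 0.5104 × 16.9000% + 0.0881 × 8.4800% + 0.4016 × 2.8820% = 10.5294%.

10.53%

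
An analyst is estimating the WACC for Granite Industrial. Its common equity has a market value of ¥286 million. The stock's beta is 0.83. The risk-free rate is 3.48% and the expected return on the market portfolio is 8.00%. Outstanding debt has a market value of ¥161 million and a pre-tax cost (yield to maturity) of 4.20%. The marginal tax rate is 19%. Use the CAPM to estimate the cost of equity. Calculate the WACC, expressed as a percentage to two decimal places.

Market risk premium = 8.0% − 3.48% = 4.52%.
Cost of equity via CAPM: Re = 3.48% + 0.83 × 4.52% = 7.2316%.
Total capital V = 286 + 161 = 447.
Equity: weight = 286/447 = 0.6398; cost = 7.2316%.
Debt: weight = 161/447 = 0.3602; after-tax cost = 4.2% × (1 − 19%) = 3.4020%.
WACC = 0.6398 × 7.2316% + 0.3602 × 3.4020% = 5.8523%.

5.85%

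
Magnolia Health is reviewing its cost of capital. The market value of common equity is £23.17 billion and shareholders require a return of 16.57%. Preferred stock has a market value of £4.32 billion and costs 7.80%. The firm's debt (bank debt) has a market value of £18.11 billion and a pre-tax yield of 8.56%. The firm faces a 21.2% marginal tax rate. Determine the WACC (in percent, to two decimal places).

Total capital V = 23.17 + 4.32 + 18.11 = 45.6.
Equity: weight = 23.17/45.6 = 0.5081; cost = 16.57%.
Preferred: weight = 4.32/45.6 = 0.0947; cost = 7.8%.
Bank debt: weight = 18.11/45.6 = 0.3971; after-tax cost = 8.56% × (1 − 21.2%) = 6.7453%.
WACC = 0.5081 × 16.5700% + 0.0947 × 7.8000% + 0.3971 × 6.7453% = 11.8373%.

11.84%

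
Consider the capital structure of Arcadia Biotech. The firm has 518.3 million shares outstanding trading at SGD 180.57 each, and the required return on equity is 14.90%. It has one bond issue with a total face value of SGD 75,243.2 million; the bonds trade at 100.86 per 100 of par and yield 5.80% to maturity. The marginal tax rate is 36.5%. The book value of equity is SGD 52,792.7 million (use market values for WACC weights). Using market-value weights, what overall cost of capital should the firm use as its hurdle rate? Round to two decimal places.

Market value of equity E = 180.57 × 518.3m = 93589.431m. Market value of debt D = 75243.2m × 100.86/100 = 75890.29152m.
Total capital V = 93589.431 + 75890.29152 = 169479.72252.
Equity: weight = 93589.431/169479.72252 = 0.5522; cost = 14.9%.
Bonds outstanding: weight = 75890.29152/169479.72252 = 0.4478; after-tax cost = 5.8% × (1 − 36.5%) = 3.6830%.
WACC = 0.5522 × 14.9000% + 0.4478 × 3.6830% = 9.8772%.

9.88%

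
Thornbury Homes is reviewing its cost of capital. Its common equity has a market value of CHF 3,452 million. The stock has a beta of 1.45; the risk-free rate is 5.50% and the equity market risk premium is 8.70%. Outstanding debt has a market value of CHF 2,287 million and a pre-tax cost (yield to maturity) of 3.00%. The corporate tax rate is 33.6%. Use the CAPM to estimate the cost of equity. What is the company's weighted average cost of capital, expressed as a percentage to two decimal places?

Cost of equity via CAPM: Re = 5.5% + 1.45 × 8.7% = 18.1150%.
Total capital V = 3452 + 2287 = 5739.
Equity: weight = 3452/5739 = 0.6015; cost = 18.115%.
Debt: weight = 2287/5739 = 0.3985; after-tax cost = 3% × (1 − 33.6%) = 1.9920%.
WACC = 0.6015 × 18.1150% + 0.3985 × 1.9920% = 11.6900%.

11.69%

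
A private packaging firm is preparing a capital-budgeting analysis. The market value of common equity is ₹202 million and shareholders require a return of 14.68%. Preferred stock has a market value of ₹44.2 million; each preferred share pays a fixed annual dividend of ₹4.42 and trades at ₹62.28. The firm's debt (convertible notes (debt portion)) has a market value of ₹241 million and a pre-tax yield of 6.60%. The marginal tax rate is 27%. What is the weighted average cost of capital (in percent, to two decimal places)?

Cost of preferred: Rp = 4.42 / 62.28 = 7.0970%.
Total capital V = 202 + 44.2 + 241 = 487.2.
Equity: weight = 202/487.2 = 0.4146; cost = 14.68%.
Preferred: weight = 44.2/487.2 = 0.0907; cost = 7.097%.
Convertible notes (debt portion): weight = 241/487.2 = 0.4947; after-tax cost = 6.6% × (1 − 27%) = 4.8180%.
WACC = 0.4146 × 14.6800% + 0.0907 × 7.0970% + 0.4947 × 4.8180% = 9.1137%.

9.11%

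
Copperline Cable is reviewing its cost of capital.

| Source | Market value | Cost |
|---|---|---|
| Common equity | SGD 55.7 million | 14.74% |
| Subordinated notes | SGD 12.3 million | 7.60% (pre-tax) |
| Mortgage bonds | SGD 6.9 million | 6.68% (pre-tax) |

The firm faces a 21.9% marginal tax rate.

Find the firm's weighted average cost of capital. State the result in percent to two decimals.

Total capital V = 55.7 + 12.3 + 6.9 = 74.9.
Equity: weight = 55.7/74.9 = 0.7437; cost = 14.74%.
Subordinated notes: weight = 12.3/74.9 = 0.1642; after-tax cost = 7.6% × (1 − 21.9%) = 5.9356%.
Mortgage bonds: weight = 6.9/74.9 = 0.0921; after-tax cost = 6.68% × (1 − 21.9%) = 5.2171%.
WACC = 0.7437 × 14.7400% + 0.1642 × 5.9356% + 0.0921 × 5.2171% = 12.4169%.

12.42%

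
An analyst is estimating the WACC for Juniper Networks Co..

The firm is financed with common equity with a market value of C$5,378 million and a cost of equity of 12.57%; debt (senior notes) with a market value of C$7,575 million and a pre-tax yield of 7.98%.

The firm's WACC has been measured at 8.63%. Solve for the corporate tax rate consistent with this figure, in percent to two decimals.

26.91%

Total capital V = 5378 + 7575 = 12953.
Equity weight = 5378/12953 = 0.4152.
Senior notes weight = 7575/12953 = 0.5848.
Equity contribution = 0.4152 × 12.57% = 5.2190%.
Debt contribution must be 8.63% − 5.2190% = 3.4110%.
0.5848 × 7.98% × (1 − T) = 3.4110%  ⇒  (1 − T) = 0.7309.
T = 26.9081%.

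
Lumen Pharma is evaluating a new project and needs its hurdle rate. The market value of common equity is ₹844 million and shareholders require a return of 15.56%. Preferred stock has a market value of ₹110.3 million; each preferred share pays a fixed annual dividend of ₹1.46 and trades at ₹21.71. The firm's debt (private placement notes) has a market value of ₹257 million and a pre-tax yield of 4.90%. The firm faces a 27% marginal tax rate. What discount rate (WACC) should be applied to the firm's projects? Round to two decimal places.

Cost of preferred: Rp = 1.46 / 21.71 = 6.7250%.
Total capital V = 844 + 110.3 + 257 = 1211.3.
Equity: weight = 844/1211.3 = 0.6968; cost = 15.56%.
Preferred: weight = 110.3/1211.3 = 0.0911; cost = 6.725%.
Private placement notes: weight = 257/1211.3 = 0.2122; after-tax cost = 4.9% × (1 − 27%) = 3.5770%.
WACC = 0.6968 × 15.5600% + 0.0911 × 6.7250% + 0.2122 × 3.5770% = 12.2131%.

12.21%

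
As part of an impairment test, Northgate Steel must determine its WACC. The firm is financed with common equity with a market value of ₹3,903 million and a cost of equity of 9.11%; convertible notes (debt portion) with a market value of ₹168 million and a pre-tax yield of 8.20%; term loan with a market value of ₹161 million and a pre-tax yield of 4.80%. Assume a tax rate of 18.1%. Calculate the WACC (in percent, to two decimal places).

8.82%

Total capital V = 3903 + 168 + 161 = 4232.
Equity: weight = 3903/4232 = 0.9223; cost = 9.11%.
Convertible notes (debt portion): weight = 168/4232 = 0.0397; after-tax cost = 8.2% × (1 − 18.1%) = 6.7158%.
Term loan: weight = 161/4232 = 0.0380; after-tax cost = 4.8% × (1 − 18.1%) = 3.9312%.
WACC = 0.9223 × 9.1100% + 0.0397 × 6.7158% + 0.0380 × 3.9312% = 8.8179%.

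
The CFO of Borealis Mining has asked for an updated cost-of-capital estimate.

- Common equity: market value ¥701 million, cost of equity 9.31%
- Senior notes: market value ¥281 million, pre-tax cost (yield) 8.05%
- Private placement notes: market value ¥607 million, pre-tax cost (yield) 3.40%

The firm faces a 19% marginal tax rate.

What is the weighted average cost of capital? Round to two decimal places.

Total capital V = 701 + 281 + 607 = 1589.
Equity: weight = 701/1589 = 0.4412; cost = 9.31%.
Senior notes: weight = 281/1589 = 0.1768; after-tax cost = 8.05% × (1 − 19%) = 6.5205%.
Private placement notes: weight = 607/1589 = 0.3820; after-tax cost = 3.4% × (1 − 19%) = 2.7540%.
WACC = 0.4412 × 9.3100% + 0.1768 × 6.5205% + 0.3820 × 2.7540% = 6.3123%.

6.31%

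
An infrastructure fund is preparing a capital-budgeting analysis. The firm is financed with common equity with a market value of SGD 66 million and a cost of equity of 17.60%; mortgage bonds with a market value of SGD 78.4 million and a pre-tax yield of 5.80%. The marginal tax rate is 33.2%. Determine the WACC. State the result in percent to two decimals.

Total capital V = 66 + 78.4 = 144.4.
Equity: weight = 66/144.4 = 0.4571; cost = 17.6%.
Mortgage bonds: weight = 78.4/144.4 = 0.5429; after-tax cost = 5.8% × (1 − 33.2%) = 3.8744%.
WACC = 0.4571 × 17.6000% + 0.5429 × 3.8744% = 10.1479%.

10.15%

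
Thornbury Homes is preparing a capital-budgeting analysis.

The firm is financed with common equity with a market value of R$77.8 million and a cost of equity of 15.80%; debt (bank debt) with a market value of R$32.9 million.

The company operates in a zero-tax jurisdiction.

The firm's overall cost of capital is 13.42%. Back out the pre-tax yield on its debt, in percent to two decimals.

Total capital V = 77.8 + 32.9 = 110.7.
Equity weight = 77.8/110.7 = 0.7028.
Bank debt weight = 32.9/110.7 = 0.2972.
Equity contribution = 0.7028 × 15.8% = 11.1042%.
Remaining for debt = 13.42% − 11.1042% = 2.3158%.
Rd × (1 − 0%) × 0.2972 = 2.3158%  ⇒  Rd = 7.7919%.

7.79%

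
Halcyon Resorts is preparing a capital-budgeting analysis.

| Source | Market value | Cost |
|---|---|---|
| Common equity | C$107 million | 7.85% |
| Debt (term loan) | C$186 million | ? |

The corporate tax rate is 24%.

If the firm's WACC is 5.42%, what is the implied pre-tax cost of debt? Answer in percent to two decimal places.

Total capital V = 107 + 186 = 293.
Equity weight = 107/293 = 0.3652.
Term loan weight = 186/293 = 0.6348.
Equity contribution = 0.3652 × 7.85% = 2.8667%.
Remaining for debt = 5.42% − 2.8667% = 2.5533%.
Rd × (1 − 24%) × 0.6348 = 2.5533%  ⇒  Rd = 5.2922%.

5.29%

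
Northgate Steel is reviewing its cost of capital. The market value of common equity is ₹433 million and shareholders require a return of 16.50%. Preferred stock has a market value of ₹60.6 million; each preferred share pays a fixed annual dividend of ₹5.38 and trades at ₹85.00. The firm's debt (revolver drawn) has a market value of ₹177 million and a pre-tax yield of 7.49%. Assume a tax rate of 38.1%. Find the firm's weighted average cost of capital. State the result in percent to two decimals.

12.45%

Cost of preferred: Rp = 5.38 / 85.0 = 6.3294%.
Total capital V = 433 + 60.6 + 177 = 670.6.
Equity: weight = 433/670.6 = 0.6457; cost = 16.5%.
Preferred: weight = 60.6/670.6 = 0.0904; cost = 6.3294%.
Revolver drawn: weight = 177/670.6 = 0.2639; after-tax cost = 7.49% × (1 − 38.1%) = 4.6363%.
WACC = 0.6457 × 16.5000% + 0.0904 × 6.3294% + 0.2639 × 4.6363% = 12.4496%.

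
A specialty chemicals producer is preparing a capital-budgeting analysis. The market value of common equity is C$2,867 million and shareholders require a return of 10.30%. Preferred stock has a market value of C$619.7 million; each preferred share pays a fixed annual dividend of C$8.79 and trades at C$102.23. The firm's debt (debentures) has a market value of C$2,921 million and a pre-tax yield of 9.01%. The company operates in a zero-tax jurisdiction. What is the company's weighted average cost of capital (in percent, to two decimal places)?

9.55%

Cost of preferred: Rp = 8.79 / 102.23 = 8.5983%.
Total capital V = 2867 + 619.7 + 2921 = 6407.7.
Equity: weight = 2867/6407.7 = 0.4474; cost = 10.3%.
Preferred: weight = 619.7/6407.7 = 0.0967; cost = 8.5983%.
Debentures: weight = 2921/6407.7 = 0.4559; after-tax cost = 9.01% × (1 − 0%) = 9.0100%.
WACC = 0.4474 × 10.3000% + 0.0967 × 8.5983% + 0.4559 × 9.0100% = 9.5474%.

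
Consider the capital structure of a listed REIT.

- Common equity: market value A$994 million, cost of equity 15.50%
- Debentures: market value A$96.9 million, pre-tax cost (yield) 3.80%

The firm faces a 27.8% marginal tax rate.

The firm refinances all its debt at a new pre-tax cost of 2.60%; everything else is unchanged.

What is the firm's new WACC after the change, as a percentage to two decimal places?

14.29%

After the change:
Total capital V = 994 + 96.9 = 1090.9.
Equity: weight = 994/1090.9 = 0.9112; cost = 15.5%.
Debentures: weight = 96.9/1090.9 = 0.0888; after-tax cost = 2.6% × (1 − 27.8%) = 1.8772%.
WACC = 0.9112 × 15.5000% + 0.0888 × 1.8772% = 14.2899%.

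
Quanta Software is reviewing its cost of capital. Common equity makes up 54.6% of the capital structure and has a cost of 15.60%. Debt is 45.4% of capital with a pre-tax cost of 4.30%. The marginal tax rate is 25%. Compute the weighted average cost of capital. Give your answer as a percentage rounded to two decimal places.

After-tax cost of debt = 4.3% × (1 − 25%) = 3.2250%.
WACC = 0.546 × 15.6000% + 0.454 × 3.2250% = 9.9817%.

9.98%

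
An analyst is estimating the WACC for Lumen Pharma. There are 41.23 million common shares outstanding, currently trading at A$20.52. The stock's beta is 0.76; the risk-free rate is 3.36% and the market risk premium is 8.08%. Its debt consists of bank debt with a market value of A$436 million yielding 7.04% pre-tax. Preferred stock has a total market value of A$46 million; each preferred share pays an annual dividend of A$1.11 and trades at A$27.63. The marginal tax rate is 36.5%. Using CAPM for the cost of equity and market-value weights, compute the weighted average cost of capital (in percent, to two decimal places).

7.66%

Cost of equity via CAPM: Re = 3.36% + 0.76 × 8.08% = 9.5008%.
Cost of preferred: Rp = 1.11 / 27.63 = 4.0174%.
Market value of equity E = 20.52 × 41.23m = 846.0396m.
Total capital V = 846.0396 + 46 + 436 = 1328.0396.
Equity: weight = 846.0396/1328.0396 = 0.6371; cost = 9.5008%.
Preferred: weight = 46/1328.0396 = 0.0346; cost = 4.0174%.
Bank debt: weight = 436/1328.0396 = 0.3283; after-tax cost = 7.04% × (1 − 36.5%) = 4.4704%.
WACC = 0.6371 × 9.5008% + 0.0346 × 4.0174% + 0.3283 × 4.4704% = 7.6594%.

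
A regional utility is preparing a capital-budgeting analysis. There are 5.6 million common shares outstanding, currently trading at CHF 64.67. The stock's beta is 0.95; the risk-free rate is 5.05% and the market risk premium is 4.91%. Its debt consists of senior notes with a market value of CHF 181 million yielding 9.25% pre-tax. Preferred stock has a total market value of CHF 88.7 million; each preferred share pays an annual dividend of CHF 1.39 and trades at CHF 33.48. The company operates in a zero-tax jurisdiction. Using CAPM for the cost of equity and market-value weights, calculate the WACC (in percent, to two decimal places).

8.80%

Cost of equity via CAPM: Re = 5.05% + 0.95 × 4.91% = 9.7145%.
Cost of preferred: Rp = 1.39 / 33.48 = 4.1517%.
Market value of equity E = 64.67 × 5.6m = 362.152m.
Total capital V = 362.152 + 88.7 + 181 = 631.852.
Equity: weight = 362.152/631.852 = 0.5732; cost = 9.7145%.
Preferred: weight = 88.7/631.852 = 0.1404; cost = 4.1517%.
Senior notes: weight = 181/631.852 = 0.2865; after-tax cost = 9.25% × (1 − 0%) = 9.2500%.
WACC = 0.5732 × 9.7145% + 0.1404 × 4.1517% + 0.2865 × 9.2500% = 8.8005%.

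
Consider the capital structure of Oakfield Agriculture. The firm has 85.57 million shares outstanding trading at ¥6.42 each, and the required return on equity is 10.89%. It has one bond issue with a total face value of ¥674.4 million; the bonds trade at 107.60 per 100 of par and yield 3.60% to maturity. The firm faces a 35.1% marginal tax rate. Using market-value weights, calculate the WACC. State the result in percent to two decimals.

6.02%

Market value of equity E = 6.42 × 85.57m = 549.3594m. Market value of debt D = 674.4m × 107.6/100 = 725.6544m.
Total capital V = 549.3594 + 725.6544 = 1275.0138.
Equity: weight = 549.3594/1275.0138 = 0.4309; cost = 10.89%.
Bonds outstanding: weight = 725.6544/1275.0138 = 0.5691; after-tax cost = 3.6% × (1 − 35.1%) = 2.3364%.
WACC = 0.4309 × 10.8900% + 0.5691 × 2.3364% = 6.0219%.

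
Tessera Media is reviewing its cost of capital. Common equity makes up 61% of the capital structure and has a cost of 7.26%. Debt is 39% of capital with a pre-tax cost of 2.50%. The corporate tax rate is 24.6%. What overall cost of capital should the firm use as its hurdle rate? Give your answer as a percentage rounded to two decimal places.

After-tax cost of debt = 2.5% × (1 − 24.6%) = 1.8850%.
WACC = 0.610 × 7.2600% + 0.390 × 1.8850% = 5.1637%.

5.16%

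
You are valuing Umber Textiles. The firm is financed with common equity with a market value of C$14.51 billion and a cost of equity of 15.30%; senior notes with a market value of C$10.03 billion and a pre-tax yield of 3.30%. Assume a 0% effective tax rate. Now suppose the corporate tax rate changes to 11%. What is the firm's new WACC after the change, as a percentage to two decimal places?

After the change:
Total capital V = 14.51 + 10.03 = 24.54.
Equity: weight = 14.51/24.54 = 0.5913; cost = 15.3%.
Senior notes: weight = 10.03/24.54 = 0.4087; after-tax cost = 3.3% × (1 − 11%) = 2.9370%.
WACC = 0.5913 × 15.3000% + 0.4087 × 2.9370% = 10.2470%.

10.25%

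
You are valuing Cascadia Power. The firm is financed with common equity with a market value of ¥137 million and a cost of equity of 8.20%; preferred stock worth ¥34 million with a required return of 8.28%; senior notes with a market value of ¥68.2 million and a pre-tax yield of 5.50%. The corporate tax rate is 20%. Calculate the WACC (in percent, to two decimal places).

Total capital V = 137 + 34 + 68.2 = 239.2.
Equity: weight = 137/239.2 = 0.5727; cost = 8.2%.
Preferred: weight = 34/239.2 = 0.1421; cost = 8.28%.
Senior notes: weight = 68.2/239.2 = 0.2851; after-tax cost = 5.5% × (1 − 20%) = 4.4000%.
WACC = 0.5727 × 8.2000% + 0.1421 × 8.2800% + 0.2851 × 4.4000% = 7.1279%.

7.13%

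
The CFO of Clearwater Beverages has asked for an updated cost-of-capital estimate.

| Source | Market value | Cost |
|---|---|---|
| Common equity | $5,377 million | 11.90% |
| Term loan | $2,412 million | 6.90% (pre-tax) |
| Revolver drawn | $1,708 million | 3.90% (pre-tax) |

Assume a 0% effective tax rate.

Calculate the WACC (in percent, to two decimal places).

9.19%

Total capital V = 5377 + 2412 + 1708 = 9497.
Equity: weight = 5377/9497 = 0.5662; cost = 11.9%.
Term loan: weight = 2412/9497 = 0.2540; after-tax cost = 6.9% × (1 − 0%) = 6.9000%.
Revolver drawn: weight = 1708/9497 = 0.1798; after-tax cost = 3.9% × (1 − 0%) = 3.9000%.
WACC = 0.5662 × 11.9000% + 0.2540 × 6.9000% + 0.1798 × 3.9000% = 9.1914%.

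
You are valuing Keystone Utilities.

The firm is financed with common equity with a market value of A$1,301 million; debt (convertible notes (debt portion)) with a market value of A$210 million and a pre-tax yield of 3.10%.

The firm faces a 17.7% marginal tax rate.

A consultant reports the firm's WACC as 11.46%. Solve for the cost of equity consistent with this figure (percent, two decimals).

12.90%

Total capital V = 1301 + 210 = 1511.
Equity weight = 1301/1511 = 0.8610.
Convertible notes (debt portion) weight = 210/1511 = 0.1390.
Debt contribution = 0.1390 × 3.1% × (1 − 17.7%) = 0.3546%.
Required equity contribution = 11.46% − 0.3546% = 11.1054%.
Re = 11.1054% / 0.8610 = 12.8980%.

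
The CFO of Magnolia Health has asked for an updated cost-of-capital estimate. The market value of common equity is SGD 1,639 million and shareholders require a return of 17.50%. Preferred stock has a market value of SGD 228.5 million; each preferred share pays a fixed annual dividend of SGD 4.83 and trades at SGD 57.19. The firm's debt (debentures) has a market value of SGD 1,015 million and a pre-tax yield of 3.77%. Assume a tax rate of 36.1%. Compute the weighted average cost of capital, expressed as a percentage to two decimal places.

Cost of preferred: Rp = 4.83 / 57.19 = 8.4455%.
Total capital V = 1639 + 228.5 + 1015 = 2882.5.
Equity: weight = 1639/2882.5 = 0.5686; cost = 17.5%.
Preferred: weight = 228.5/2882.5 = 0.0793; cost = 8.4455%.
Debentures: weight = 1015/2882.5 = 0.3521; after-tax cost = 3.77% × (1 − 36.1%) = 2.4090%.
WACC = 0.5686 × 17.5000% + 0.0793 × 8.4455% + 0.3521 × 2.4090% = 11.4683%.

11.47%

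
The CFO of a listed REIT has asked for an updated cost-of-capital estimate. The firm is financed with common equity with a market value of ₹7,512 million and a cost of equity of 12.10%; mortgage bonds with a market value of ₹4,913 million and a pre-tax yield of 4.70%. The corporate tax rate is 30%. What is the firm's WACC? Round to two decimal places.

Total capital V = 7512 + 4913 = 12425.
Equity: weight = 7512/12425 = 0.6046; cost = 12.1%.
Mortgage bonds: weight = 4913/12425 = 0.3954; after-tax cost = 4.7% × (1 − 30%) = 3.2900%.
WACC = 0.6046 × 12.1000% + 0.3954 × 3.2900% = 8.6164%.

8.62%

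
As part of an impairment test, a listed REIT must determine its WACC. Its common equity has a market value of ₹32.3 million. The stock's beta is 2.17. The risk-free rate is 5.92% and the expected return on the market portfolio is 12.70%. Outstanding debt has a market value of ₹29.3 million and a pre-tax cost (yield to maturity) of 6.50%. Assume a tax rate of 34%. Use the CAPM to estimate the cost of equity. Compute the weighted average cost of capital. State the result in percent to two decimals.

Market risk premium = 12.7% − 5.92% = 6.78%.
Cost of equity via CAPM: Re = 5.92% + 2.17 × 6.78% = 20.6326%.
Total capital V = 32.3 + 29.3 = 61.6.
Equity: weight = 32.3/61.6 = 0.5244; cost = 20.6326%.
Debt: weight = 29.3/61.6 = 0.4756; after-tax cost = 6.5% × (1 − 34%) = 4.2900%.
WACC = 0.5244 × 20.6326% + 0.4756 × 4.2900% = 12.8593%.

12.86%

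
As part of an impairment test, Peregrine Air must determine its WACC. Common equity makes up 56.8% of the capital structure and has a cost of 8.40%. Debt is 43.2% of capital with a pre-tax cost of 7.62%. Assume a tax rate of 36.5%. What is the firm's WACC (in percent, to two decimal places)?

6.86%

After-tax cost of debt = 7.62% × (1 − 36.5%) = 4.8387%.
WACC = 0.568 × 8.4000% + 0.432 × 4.8387% = 6.8615%.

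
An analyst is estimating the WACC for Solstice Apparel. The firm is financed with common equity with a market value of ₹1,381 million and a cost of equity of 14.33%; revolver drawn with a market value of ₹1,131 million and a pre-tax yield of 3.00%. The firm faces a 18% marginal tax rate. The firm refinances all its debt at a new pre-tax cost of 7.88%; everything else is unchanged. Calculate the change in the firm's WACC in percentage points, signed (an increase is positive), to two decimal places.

+1.80 pp

Current WACC:
Total capital V = 1381 + 1131 = 2512.
Equity: weight = 1381/2512 = 0.5498; cost = 14.33%.
Revolver drawn: weight = 1131/2512 = 0.4502; after-tax cost = 3% × (1 − 18%) = 2.4600%.
WACC = 0.5498 × 14.3300% + 0.4502 × 2.4600% = 8.9857%.
After the change:
Total capital V = 1381 + 1131 = 2512.
Equity: weight = 1381/2512 = 0.5498; cost = 14.33%.
Revolver drawn: weight = 1131/2512 = 0.4502; after-tax cost = 7.88% × (1 − 18%) = 6.4616%.
WACC = 0.5498 × 14.3300% + 0.4502 × 6.4616% = 10.7873%.
Change in WACC = 10.7873% − 8.9857% = 1.8017 pp.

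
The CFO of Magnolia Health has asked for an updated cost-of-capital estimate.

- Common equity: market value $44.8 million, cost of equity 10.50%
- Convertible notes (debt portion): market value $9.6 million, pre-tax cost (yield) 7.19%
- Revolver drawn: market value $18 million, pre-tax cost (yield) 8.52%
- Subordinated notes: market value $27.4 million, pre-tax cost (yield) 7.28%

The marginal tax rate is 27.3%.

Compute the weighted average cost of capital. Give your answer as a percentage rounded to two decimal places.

7.79%

Total capital V = 44.8 + 9.6 + 18 + 27.4 = 99.8.
Equity: weight = 44.8/99.8 = 0.4489; cost = 10.5%.
Convertible notes (debt portion): weight = 9.6/99.8 = 0.0962; after-tax cost = 7.19% × (1 − 27.3%) = 5.2271%.
Revolver drawn: weight = 18/99.8 = 0.1804; after-tax cost = 8.52% × (1 − 27.3%) = 6.1940%.
Subordinated notes: weight = 27.4/99.8 = 0.2745; after-tax cost = 7.28% × (1 − 27.3%) = 5.2926%.
WACC = 0.4489 × 10.5000% + 0.0962 × 5.2271% + 0.1804 × 6.1940% + 0.2745 × 5.2926% = 7.7865%.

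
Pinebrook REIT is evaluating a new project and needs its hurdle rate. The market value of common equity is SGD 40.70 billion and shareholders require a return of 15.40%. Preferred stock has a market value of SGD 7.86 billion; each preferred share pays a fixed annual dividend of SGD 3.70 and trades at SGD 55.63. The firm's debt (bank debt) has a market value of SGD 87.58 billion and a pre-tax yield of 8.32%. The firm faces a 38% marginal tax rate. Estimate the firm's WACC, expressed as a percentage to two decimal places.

Cost of preferred: Rp = 3.7 / 55.63 = 6.6511%.
Total capital V = 40.7 + 7.86 + 87.58 = 136.14.
Equity: weight = 40.7/136.14 = 0.2990; cost = 15.4%.
Preferred: weight = 7.86/136.14 = 0.0577; cost = 6.6511%.
Bank debt: weight = 87.58/136.14 = 0.6433; after-tax cost = 8.32% × (1 − 38%) = 5.1584%.
WACC = 0.2990 × 15.4000% + 0.0577 × 6.6511% + 0.6433 × 5.1584% = 8.3064%.

8.31%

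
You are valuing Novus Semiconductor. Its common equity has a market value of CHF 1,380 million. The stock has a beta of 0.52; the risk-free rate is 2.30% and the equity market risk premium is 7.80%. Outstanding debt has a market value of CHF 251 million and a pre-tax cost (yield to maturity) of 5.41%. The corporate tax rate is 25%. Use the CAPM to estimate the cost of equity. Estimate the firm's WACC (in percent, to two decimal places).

Cost of equity via CAPM: Re = 2.3% + 0.52 × 7.8% = 6.3560%.
Total capital V = 1380 + 251 = 1631.
Equity: weight = 1380/1631 = 0.8461; cost = 6.356%.
Debt: weight = 251/1631 = 0.1539; after-tax cost = 5.41% × (1 − 25%) = 4.0575%.
WACC = 0.8461 × 6.3560% + 0.1539 × 4.0575% = 6.0023%.

6.00%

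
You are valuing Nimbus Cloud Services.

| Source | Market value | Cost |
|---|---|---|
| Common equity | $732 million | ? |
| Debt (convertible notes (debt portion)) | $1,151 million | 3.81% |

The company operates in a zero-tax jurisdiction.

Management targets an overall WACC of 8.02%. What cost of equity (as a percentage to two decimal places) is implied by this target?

Total capital V = 732 + 1151 = 1883.
Equity weight = 732/1883 = 0.3887.
Convertible notes (debt portion) weight = 1151/1883 = 0.6113.
Debt contribution = 0.6113 × 3.81% × (1 − 0%) = 2.3289%.
Required equity contribution = 8.02% − 2.3289% = 5.6911%.
Re = 5.6911% / 0.3887 = 14.6398%.

14.64%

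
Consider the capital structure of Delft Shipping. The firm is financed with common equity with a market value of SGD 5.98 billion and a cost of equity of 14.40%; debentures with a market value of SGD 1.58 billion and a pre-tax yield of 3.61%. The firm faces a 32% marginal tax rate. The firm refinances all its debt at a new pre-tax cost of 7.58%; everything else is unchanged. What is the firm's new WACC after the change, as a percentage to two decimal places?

12.47%

After the change:
Total capital V = 5.98 + 1.58 = 7.56.
Equity: weight = 5.98/7.56 = 0.7910; cost = 14.4%.
Debentures: weight = 1.58/7.56 = 0.2090; after-tax cost = 7.58% × (1 − 32%) = 5.1544%.
WACC = 0.7910 × 14.4000% + 0.2090 × 5.1544% = 12.4677%.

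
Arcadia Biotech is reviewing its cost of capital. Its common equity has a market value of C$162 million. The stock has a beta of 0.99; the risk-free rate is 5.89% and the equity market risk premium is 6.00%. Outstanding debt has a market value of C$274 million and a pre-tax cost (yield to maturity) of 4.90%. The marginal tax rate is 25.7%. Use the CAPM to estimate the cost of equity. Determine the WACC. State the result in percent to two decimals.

6.68%

Cost of equity via CAPM: Re = 5.89% + 0.99 × 6.0% = 11.8300%.
Total capital V = 162 + 274 = 436.
Equity: weight = 162/436 = 0.3716; cost = 11.83%.
Debt: weight = 274/436 = 0.6284; after-tax cost = 4.9% × (1 − 25.7%) = 3.6407%.
WACC = 0.3716 × 11.8300% + 0.6284 × 3.6407% = 6.6835%.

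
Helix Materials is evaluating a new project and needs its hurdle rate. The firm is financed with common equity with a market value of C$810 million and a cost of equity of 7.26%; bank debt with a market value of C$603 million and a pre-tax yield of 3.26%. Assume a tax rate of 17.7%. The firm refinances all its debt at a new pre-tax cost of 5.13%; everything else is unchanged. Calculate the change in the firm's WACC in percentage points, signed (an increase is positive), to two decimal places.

+0.66 pp

Current WACC:
Total capital V = 810 + 603 = 1413.
Equity: weight = 810/1413 = 0.5732; cost = 7.26%.
Bank debt: weight = 603/1413 = 0.4268; after-tax cost = 3.26% × (1 − 17.7%) = 2.6830%.
WACC = 0.5732 × 7.2600% + 0.4268 × 2.6830% = 5.3067%.
After the change:
Total capital V = 810 + 603 = 1413.
Equity: weight = 810/1413 = 0.5732; cost = 7.26%.
Bank debt: weight = 603/1413 = 0.4268; after-tax cost = 5.13% × (1 − 17.7%) = 4.2220%.
WACC = 0.5732 × 7.2600% + 0.4268 × 4.2220% = 5.9635%.
Change in WACC = 5.9635% − 5.3067% = 0.6568 pp.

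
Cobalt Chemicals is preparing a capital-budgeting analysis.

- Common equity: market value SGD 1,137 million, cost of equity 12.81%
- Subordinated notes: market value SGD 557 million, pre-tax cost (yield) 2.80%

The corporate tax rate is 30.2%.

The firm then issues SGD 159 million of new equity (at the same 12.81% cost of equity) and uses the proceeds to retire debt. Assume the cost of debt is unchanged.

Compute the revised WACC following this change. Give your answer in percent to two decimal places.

10.26%

After the change:
Total capital V = 1296 + 398 = 1694.
Equity: weight = 1296/1694 = 0.7651; cost = 12.81%.
Subordinated notes: weight = 398/1694 = 0.2349; after-tax cost = 2.8% × (1 − 30.2%) = 1.9544%.
WACC = 0.7651 × 12.8100% + 0.2349 × 1.9544% = 10.2595%.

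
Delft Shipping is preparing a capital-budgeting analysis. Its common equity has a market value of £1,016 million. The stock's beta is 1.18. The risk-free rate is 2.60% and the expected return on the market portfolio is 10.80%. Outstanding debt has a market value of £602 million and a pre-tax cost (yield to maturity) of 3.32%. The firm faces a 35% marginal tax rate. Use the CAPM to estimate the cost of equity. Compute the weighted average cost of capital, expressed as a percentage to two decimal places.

8.51%

Market risk premium = 10.8% − 2.6% = 8.2%.
Cost of equity via CAPM: Re = 2.6% + 1.18 × 8.2% = 12.2760%.
Total capital V = 1016 + 602 = 1618.
Equity: weight = 1016/1618 = 0.6279; cost = 12.276%.
Debt: weight = 602/1618 = 0.3721; after-tax cost = 3.32% × (1 − 35%) = 2.1580%.
WACC = 0.6279 × 12.2760% + 0.3721 × 2.1580% = 8.5115%.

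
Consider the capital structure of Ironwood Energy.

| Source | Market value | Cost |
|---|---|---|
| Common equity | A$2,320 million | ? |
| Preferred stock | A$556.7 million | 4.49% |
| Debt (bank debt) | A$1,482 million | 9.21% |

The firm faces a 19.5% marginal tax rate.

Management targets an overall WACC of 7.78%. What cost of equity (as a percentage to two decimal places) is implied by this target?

Total capital V = 2320 + 556.7 + 1482 = 4358.7.
Equity weight = 2320/4358.7 = 0.5323.
Preferred weight = 556.7/4358.7 = 0.1277.
Bank debt weight = 1482/4358.7 = 0.3400.
Debt contribution = 0.3400 × 9.21% × (1 − 19.5%) = 2.5208%.
Preferred contribution = 0.1277 × 4.49% = 0.5735%.
Required equity contribution = 7.78% − 3.0943% = 4.6857%.
Re = 4.6857% / 0.5323 = 8.8032%.

8.80%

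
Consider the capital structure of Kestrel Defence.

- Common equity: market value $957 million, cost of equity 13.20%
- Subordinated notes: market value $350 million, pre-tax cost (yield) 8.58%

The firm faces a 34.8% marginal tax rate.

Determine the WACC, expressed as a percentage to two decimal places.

11.16%

Total capital V = 957 + 350 = 1307.
Equity: weight = 957/1307 = 0.7322; cost = 13.2%.
Subordinated notes: weight = 350/1307 = 0.2678; after-tax cost = 8.58% × (1 − 34.8%) = 5.5942%.
WACC = 0.7322 × 13.2000% + 0.2678 × 5.5942% = 11.1632%.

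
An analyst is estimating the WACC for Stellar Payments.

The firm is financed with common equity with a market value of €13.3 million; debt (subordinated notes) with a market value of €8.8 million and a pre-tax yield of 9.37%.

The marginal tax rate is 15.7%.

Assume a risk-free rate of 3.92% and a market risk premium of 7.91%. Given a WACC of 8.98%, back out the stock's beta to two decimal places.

Total capital V = 13.3 + 8.8 = 22.1.
Equity weight = 13.3/22.1 = 0.6018.
Subordinated notes weight = 8.8/22.1 = 0.3982.
Debt contribution = 0.3982 × 9.37% × (1 − 15.7%) = 3.1453%.
Required equity contribution = 8.98% − 3.1453% = 5.8347%  ⇒  Re = 9.6953%.
CAPM: 9.6953% = 3.92% + β × 7.91%  ⇒  β = 0.7301.

0.73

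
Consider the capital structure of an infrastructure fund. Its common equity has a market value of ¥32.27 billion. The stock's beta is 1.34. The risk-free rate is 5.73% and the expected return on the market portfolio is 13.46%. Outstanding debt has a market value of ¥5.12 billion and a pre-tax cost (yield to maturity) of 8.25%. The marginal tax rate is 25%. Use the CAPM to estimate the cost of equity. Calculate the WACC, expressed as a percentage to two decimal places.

Market risk premium = 13.46% − 5.73% = 7.73%.
Cost of equity via CAPM: Re = 5.73% + 1.34 × 7.73% = 16.0882%.
Total capital V = 32.27 + 5.12 = 37.39.
Equity: weight = 32.27/37.39 = 0.8631; cost = 16.0882%.
Debt: weight = 5.12/37.39 = 0.1369; after-tax cost = 8.25% × (1 − 25%) = 6.1875%.
WACC = 0.8631 × 16.0882% + 0.1369 × 6.1875% = 14.7324%.

14.73%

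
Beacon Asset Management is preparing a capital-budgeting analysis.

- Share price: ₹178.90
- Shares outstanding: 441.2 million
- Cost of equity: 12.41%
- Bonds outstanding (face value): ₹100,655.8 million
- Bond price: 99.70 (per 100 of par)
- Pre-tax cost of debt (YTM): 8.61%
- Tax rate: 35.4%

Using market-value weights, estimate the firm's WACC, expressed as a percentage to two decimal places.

Market value of equity E = 178.9 × 441.2m = 78930.68m. Market value of debt D = 100655.8m × 99.7/100 = 100353.8326m.
Total capital V = 78930.68 + 100353.8326 = 179284.5126.
Equity: weight = 78930.68/179284.5126 = 0.4403; cost = 12.41%.
Bonds outstanding: weight = 100353.8326/179284.5126 = 0.5597; after-tax cost = 8.61% × (1 − 35.4%) = 5.5621%.
WACC = 0.4403 × 12.4100% + 0.5597 × 5.5621% = 8.5769%.

8.58%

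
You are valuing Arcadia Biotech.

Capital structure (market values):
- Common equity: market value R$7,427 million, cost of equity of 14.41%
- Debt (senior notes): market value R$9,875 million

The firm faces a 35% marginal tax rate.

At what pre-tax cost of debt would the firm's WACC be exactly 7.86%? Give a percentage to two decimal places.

Total capital V = 7427 + 9875 = 17302.
Equity weight = 7427/17302 = 0.4293.
Senior notes weight = 9875/17302 = 0.5707.
Equity contribution = 0.4293 × 14.41% = 6.1856%.
Remaining for debt = 7.86% − 6.1856% = 1.6744%.
Rd × (1 − 35%) × 0.5707 = 1.6744%  ⇒  Rd = 4.5134%.

4.51%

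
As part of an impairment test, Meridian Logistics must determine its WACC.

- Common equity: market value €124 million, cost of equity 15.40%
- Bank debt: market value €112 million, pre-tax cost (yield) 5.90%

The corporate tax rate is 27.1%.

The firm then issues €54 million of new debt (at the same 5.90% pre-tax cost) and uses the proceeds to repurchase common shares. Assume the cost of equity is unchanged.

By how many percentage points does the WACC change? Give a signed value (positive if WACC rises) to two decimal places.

Current WACC:
Total capital V = 124 + 112 = 236.
Equity: weight = 124/236 = 0.5254; cost = 15.4%.
Bank debt: weight = 112/236 = 0.4746; after-tax cost = 5.9% × (1 − 27.1%) = 4.3011%.
WACC = 0.5254 × 15.4000% + 0.4746 × 4.3011% = 10.1327%.
After the change:
Total capital V = 70 + 166 = 236.
Equity: weight = 70/236 = 0.2966; cost = 15.4%.
Bank debt: weight = 166/236 = 0.7034; after-tax cost = 5.9% × (1 − 27.1%) = 4.3011%.
WACC = 0.2966 × 15.4000% + 0.7034 × 4.3011% = 7.5931%.
Change in WACC = 7.5931% − 10.1327% = -2.5396 pp.

-2.54 pp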